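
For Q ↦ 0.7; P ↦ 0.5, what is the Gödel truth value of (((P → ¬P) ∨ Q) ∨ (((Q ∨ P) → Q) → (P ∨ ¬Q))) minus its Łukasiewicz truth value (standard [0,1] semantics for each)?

-0.30

Gödel evaluation:
  ¬P: Gödel ¬ of 0.5 = 0 (operand ≠ 0)
  (P → ¬P): 0.5 > 0, so result = 0
  ((P → ¬P) ∨ Q) = max(0, 0.7) = 0.7
  (Q ∨ P) = max(0.7, 0.5) = 0.7
  ((Q ∨ P) → Q): 0.7 ≤ 0.7, so result = 1
  ¬Q: Gödel ¬ of 0.7 = 0 (operand ≠ 0)
  (P ∨ ¬Q) = max(0.5, 0) = 0.5
  (((Q ∨ P) → Q) → (P ∨ ¬Q)): 1 > 0.5, so result = 0.5
  (((P → ¬P) ∨ Q) ∨ (((Q ∨ P) → Q) → (P ∨ ¬Q))) = max(0.7, 0.5) = 0.7
  Gödel value = 0.7
Łukasiewicz evaluation:
  ¬P: Łukasiewicz ¬ gives 1 − 0.5 = 0.5
  (P → ¬P): min(1, 1 − 0.5 + 0.5) = 1
  ((P → ¬P) ∨ Q) = max(1, 0.7) = 1
  (Q ∨ P) = max(0.7, 0.5) = 0.7
  ((Q ∨ P) → Q): min(1, 1 − 0.7 + 0.7) = 1
  ¬Q: Łukasiewicz ¬ gives 1 − 0.7 = 0.3
  (P ∨ ¬Q) = max(0.5, 0.3) = 0.5
  (((Q ∨ P) → Q) → (P ∨ ¬Q)): min(1, 1 − 1 + 0.5) = 0.5
  (((P → ¬P) ∨ Q) ∨ (((Q ∨ P) → Q) → (P ∨ ¬Q))) = max(1, 0.5) = 1
  Łukasiewicz value = 1
Difference: 0.7 − 1 = -0.30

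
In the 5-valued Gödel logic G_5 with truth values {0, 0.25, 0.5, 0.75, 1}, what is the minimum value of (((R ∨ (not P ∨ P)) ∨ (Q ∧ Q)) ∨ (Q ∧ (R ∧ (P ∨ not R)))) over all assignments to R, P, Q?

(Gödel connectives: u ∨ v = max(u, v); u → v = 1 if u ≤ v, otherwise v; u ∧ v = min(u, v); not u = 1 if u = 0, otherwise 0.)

The minimum is attained at R = 0, P = 0.25, Q = 0:
  not P: Gödel ¬ of 0.25 = 0 (operand ≠ 0)
  (not P ∨ P) = max(0, 0.25) = 0.25
  (R ∨ (not P ∨ P)) = max(0, 0.25) = 0.25
  (Q ∧ Q) = min(0, 0) = 0
  ((R ∨ (not P ∨ P)) ∨ (Q ∧ Q)) = max(0.25, 0) = 0.25
  not R: Gödel ¬ of 0 = 1 (operand is 0)
  (P ∨ not R) = max(0.25, 1) = 1
  (R ∧ (P ∨ not R)) = min(0, 1) = 0
  (Q ∧ (R ∧ (P ∨ not R))) = min(0, 0) = 0
  (((R ∨ (not P ∨ P)) ∨ (Q ∧ Q)) ∨ (Q ∧ (R ∧ (P ∨ not R)))) = max(0.25, 0) = 0.25
Checking all 125 assignments confirms none give a value below 0.25.

0.25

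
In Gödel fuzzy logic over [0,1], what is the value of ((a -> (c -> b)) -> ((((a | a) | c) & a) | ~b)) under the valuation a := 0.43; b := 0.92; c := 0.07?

0.43

(c -> b): 0.07 ≤ 0.92, so result = 1
(a -> (c -> b)): 0.43 ≤ 1, so result = 1
(a | a) = max(0.43, 0.43) = 0.43
((a | a) | c) = max(0.43, 0.07) = 0.43
(((a | a) | c) & a) = min(0.43, 0.43) = 0.43
~b: Gödel ¬ of 0.92 = 0 (operand ≠ 0)
((((a | a) | c) & a) | ~b) = max(0.43, 0) = 0.43
((a -> (c -> b)) -> ((((a | a) | c) & a) | ~b)): 1 > 0.43, so result = 0.43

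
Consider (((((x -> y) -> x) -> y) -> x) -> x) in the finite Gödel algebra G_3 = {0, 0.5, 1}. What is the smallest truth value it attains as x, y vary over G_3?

0.50

The minimum is attained at x = 0.5, y = 0:
  (x -> y): 0.5 > 0, so result = 0
  ((x -> y) -> x): 0 ≤ 0.5, so result = 1
  (((x -> y) -> x) -> y): 1 > 0, so result = 0
  ((((x -> y) -> x) -> y) -> x): 0 ≤ 0.5, so result = 1
  (((((x -> y) -> x) -> y) -> x) -> x): 1 > 0.5, so result = 0.5
Checking all 9 assignments confirms none give a value below 0.50.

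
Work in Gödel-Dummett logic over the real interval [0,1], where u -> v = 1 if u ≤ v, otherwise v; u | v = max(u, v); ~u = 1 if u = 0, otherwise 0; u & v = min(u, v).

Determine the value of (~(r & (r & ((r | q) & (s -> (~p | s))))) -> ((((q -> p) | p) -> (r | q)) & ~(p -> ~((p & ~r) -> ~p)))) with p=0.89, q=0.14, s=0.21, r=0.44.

(r | q) = max(0.44, 0.14) = 0.44
~p: Gödel ¬ of 0.89 = 0 (operand ≠ 0)
(~p | s) = max(0, 0.21) = 0.21
(s -> (~p | s)): 0.21 ≤ 0.21, so result = 1
((r | q) & (s -> (~p | s))) = min(0.44, 1) = 0.44
(r & ((r | q) & (s -> (~p | s)))) = min(0.44, 0.44) = 0.44
(r & (r & ((r | q) & (s -> (~p | s))))) = min(0.44, 0.44) = 0.44
~(r & (r & ((r | q) & (s -> (~p | s))))): Gödel ¬ of 0.44 = 0 (operand ≠ 0)
(q -> p): 0.14 ≤ 0.89, so result = 1
((q -> p) | p) = max(1, 0.89) = 1
(r | q) = max(0.44, 0.14) = 0.44
(((q -> p) | p) -> (r | q)): 1 > 0.44, so result = 0.44
~r: Gödel ¬ of 0.44 = 0 (operand ≠ 0)
(p & ~r) = min(0.89, 0) = 0
~p: Gödel ¬ of 0.89 = 0 (operand ≠ 0)
((p & ~r) -> ~p): 0 ≤ 0, so result = 1
~((p & ~r) -> ~p): Gödel ¬ of 1 = 0 (operand ≠ 0)
(p -> ~((p & ~r) -> ~p)): 0.89 > 0, so result = 0
~(p -> ~((p & ~r) -> ~p)): Gödel ¬ of 0 = 1 (operand is 0)
((((q -> p) | p) -> (r | q)) & ~(p -> ~((p & ~r) -> ~p))) = min(0.44, 1) = 0.44
(~(r & (r & ((r | q) & (s -> (~p | s))))) -> ((((q -> p) | p) -> (r | q)) & ~(p -> ~((p & ~r) -> ~p)))): 0 ≤ 0.44, so result = 1

1.00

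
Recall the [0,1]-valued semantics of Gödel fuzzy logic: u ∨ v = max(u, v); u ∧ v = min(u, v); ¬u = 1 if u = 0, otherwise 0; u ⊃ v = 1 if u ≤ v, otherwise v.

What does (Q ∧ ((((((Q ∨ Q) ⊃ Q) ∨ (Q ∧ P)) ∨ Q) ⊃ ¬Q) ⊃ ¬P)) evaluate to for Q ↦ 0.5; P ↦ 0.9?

0.50

(Q ∨ Q) = max(0.5, 0.5) = 0.5
((Q ∨ Q) ⊃ Q): 0.5 ≤ 0.5, so result = 1
(Q ∧ P) = min(0.5, 0.9) = 0.5
(((Q ∨ Q) ⊃ Q) ∨ (Q ∧ P)) = max(1, 0.5) = 1
((((Q ∨ Q) ⊃ Q) ∨ (Q ∧ P)) ∨ Q) = max(1, 0.5) = 1
¬Q: Gödel ¬ of 0.5 = 0 (operand ≠ 0)
(((((Q ∨ Q) ⊃ Q) ∨ (Q ∧ P)) ∨ Q) ⊃ ¬Q): 1 > 0, so result = 0
¬P: Gödel ¬ of 0.9 = 0 (operand ≠ 0)
((((((Q ∨ Q) ⊃ Q) ∨ (Q ∧ P)) ∨ Q) ⊃ ¬Q) ⊃ ¬P): 0 ≤ 0, so result = 1
(Q ∧ ((((((Q ∨ Q) ⊃ Q) ∨ (Q ∧ P)) ∨ Q) ⊃ ¬Q) ⊃ ¬P)) = min(0.5, 1) = 0.5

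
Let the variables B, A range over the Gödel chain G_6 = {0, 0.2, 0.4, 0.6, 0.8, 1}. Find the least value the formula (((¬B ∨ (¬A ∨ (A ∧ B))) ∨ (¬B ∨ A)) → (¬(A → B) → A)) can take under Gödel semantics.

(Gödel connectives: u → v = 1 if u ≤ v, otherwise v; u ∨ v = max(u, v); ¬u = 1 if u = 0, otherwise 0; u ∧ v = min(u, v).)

0.20

The minimum is attained at B = 0, A = 0.2:
  ¬B: Gödel ¬ of 0 = 1 (operand is 0)
  ¬A: Gödel ¬ of 0.2 = 0 (operand ≠ 0)
  (A ∧ B) = min(0.2, 0) = 0
  (¬A ∨ (A ∧ B)) = max(0, 0) = 0
  (¬B ∨ (¬A ∨ (A ∧ B))) = max(1, 0) = 1
  ¬B: Gödel ¬ of 0 = 1 (operand is 0)
  (¬B ∨ A) = max(1, 0.2) = 1
  ((¬B ∨ (¬A ∨ (A ∧ B))) ∨ (¬B ∨ A)) = max(1, 1) = 1
  (A → B): 0.2 > 0, so result = 0
  ¬(A → B): Gödel ¬ of 0 = 1 (operand is 0)
  (¬(A → B) → A): 1 > 0.2, so result = 0.2
  (((¬B ∨ (¬A ∨ (A ∧ B))) ∨ (¬B ∨ A)) → (¬(A → B) → A)): 1 > 0.2, so result = 0.2
Checking all 36 assignments confirms none give a value below 0.20.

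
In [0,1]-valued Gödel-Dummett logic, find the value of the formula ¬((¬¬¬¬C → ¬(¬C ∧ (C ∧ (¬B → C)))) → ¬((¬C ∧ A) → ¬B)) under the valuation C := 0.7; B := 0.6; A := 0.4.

¬C: Gödel ¬ of 0.7 = 0 (operand ≠ 0)
¬¬C: Gödel ¬ of 0 = 1 (operand is 0)
¬¬¬C: Gödel ¬ of 1 = 0 (operand ≠ 0)
¬¬¬¬C: Gödel ¬ of 0 = 1 (operand is 0)
¬C: Gödel ¬ of 0.7 = 0 (operand ≠ 0)
¬B: Gödel ¬ of 0.6 = 0 (operand ≠ 0)
(¬B → C): 0 ≤ 0.7, so result = 1
(C ∧ (¬B → C)) = min(0.7, 1) = 0.7
(¬C ∧ (C ∧ (¬B → C))) = min(0, 0.7) = 0
¬(¬C ∧ (C ∧ (¬B → C))): Gödel ¬ of 0 = 1 (operand is 0)
(¬¬¬¬C → ¬(¬C ∧ (C ∧ (¬B → C)))): 1 ≤ 1, so result = 1
¬C: Gödel ¬ of 0.7 = 0 (operand ≠ 0)
(¬C ∧ A) = min(0, 0.4) = 0
¬B: Gödel ¬ of 0.6 = 0 (operand ≠ 0)
((¬C ∧ A) → ¬B): 0 ≤ 0, so result = 1
¬((¬C ∧ A) → ¬B): Gödel ¬ of 1 = 0 (operand ≠ 0)
((¬¬¬¬C → ¬(¬C ∧ (C ∧ (¬B → C)))) → ¬((¬C ∧ A) → ¬B)): 1 > 0, so result = 0
¬((¬¬¬¬C → ¬(¬C ∧ (C ∧ (¬B → C)))) → ¬((¬C ∧ A) → ¬B)): Gödel ¬ of 0 = 1 (operand is 0)

1.00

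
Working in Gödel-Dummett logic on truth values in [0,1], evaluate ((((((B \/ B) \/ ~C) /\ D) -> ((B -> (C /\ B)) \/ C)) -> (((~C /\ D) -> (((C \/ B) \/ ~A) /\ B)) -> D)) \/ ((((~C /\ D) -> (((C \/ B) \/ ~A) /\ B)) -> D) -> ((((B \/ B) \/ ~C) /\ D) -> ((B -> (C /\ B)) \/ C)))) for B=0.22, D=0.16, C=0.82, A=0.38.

(B \/ B) = max(0.22, 0.22) = 0.22
~C: Gödel ¬ of 0.82 = 0 (operand ≠ 0)
((B \/ B) \/ ~C) = max(0.22, 0) = 0.22
(((B \/ B) \/ ~C) /\ D) = min(0.22, 0.16) = 0.16
(C /\ B) = min(0.82, 0.22) = 0.22
(B -> (C /\ B)): 0.22 ≤ 0.22, so result = 1
((B -> (C /\ B)) \/ C) = max(1, 0.82) = 1
((((B \/ B) \/ ~C) /\ D) -> ((B -> (C /\ B)) \/ C)): 0.16 ≤ 1, so result = 1
~C: Gödel ¬ of 0.82 = 0 (operand ≠ 0)
(~C /\ D) = min(0, 0.16) = 0
(C \/ B) = max(0.82, 0.22) = 0.82
~A: Gödel ¬ of 0.38 = 0 (operand ≠ 0)
((C \/ B) \/ ~A) = max(0.82, 0) = 0.82
(((C \/ B) \/ ~A) /\ B) = min(0.82, 0.22) = 0.22
((~C /\ D) -> (((C \/ B) \/ ~A) /\ B)): 0 ≤ 0.22, so result = 1
(((~C /\ D) -> (((C \/ B) \/ ~A) /\ B)) -> D): 1 > 0.16, so result = 0.16
(((((B \/ B) \/ ~C) /\ D) -> ((B -> (C /\ B)) \/ C)) -> (((~C /\ D) -> (((C \/ B) \/ ~A) /\ B)) -> D)): 1 > 0.16, so result = 0.16
~C: Gödel ¬ of 0.82 = 0 (operand ≠ 0)
(~C /\ D) = min(0, 0.16) = 0
(C \/ B) = max(0.82, 0.22) = 0.82
~A: Gödel ¬ of 0.38 = 0 (operand ≠ 0)
((C \/ B) \/ ~A) = max(0.82, 0) = 0.82
(((C \/ B) \/ ~A) /\ B) = min(0.82, 0.22) = 0.22
((~C /\ D) -> (((C \/ B) \/ ~A) /\ B)): 0 ≤ 0.22, so result = 1
(((~C /\ D) -> (((C \/ B) \/ ~A) /\ B)) -> D): 1 > 0.16, so result = 0.16
(B \/ B) = max(0.22, 0.22) = 0.22
~C: Gödel ¬ of 0.82 = 0 (operand ≠ 0)
((B \/ B) \/ ~C) = max(0.22, 0) = 0.22
(((B \/ B) \/ ~C) /\ D) = min(0.22, 0.16) = 0.16
(C /\ B) = min(0.82, 0.22) = 0.22
(B -> (C /\ B)): 0.22 ≤ 0.22, so result = 1
((B -> (C /\ B)) \/ C) = max(1, 0.82) = 1
((((B \/ B) \/ ~C) /\ D) -> ((B -> (C /\ B)) \/ C)): 0.16 ≤ 1, so result = 1
((((~C /\ D) -> (((C \/ B) \/ ~A) /\ B)) -> D) -> ((((B \/ B) \/ ~C) /\ D) -> ((B -> (C /\ B)) \/ C))): 0.16 ≤ 1, so result = 1
((((((B \/ B) \/ ~C) /\ D) -> ((B -> (C /\ B)) \/ C)) -> (((~C /\ D) -> (((C \/ B) \/ ~A) /\ B)) -> D)) \/ ((((~C /\ D) -> (((C \/ B) \/ ~A) /\ B)) -> D) -> ((((B \/ B) \/ ~C) /\ D) -> ((B -> (C /\ B)) \/ C)))) = max(0.16, 1) = 1

1.00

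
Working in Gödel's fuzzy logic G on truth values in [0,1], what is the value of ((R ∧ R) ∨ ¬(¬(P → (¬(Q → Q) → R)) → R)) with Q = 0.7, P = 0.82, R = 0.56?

(R ∧ R) = min(0.56, 0.56) = 0.56
(Q → Q): 0.7 ≤ 0.7, so result = 1
¬(Q → Q): Gödel ¬ of 1 = 0 (operand ≠ 0)
(¬(Q → Q) → R): 0 ≤ 0.56, so result = 1
(P → (¬(Q → Q) → R)): 0.82 ≤ 1, so result = 1
¬(P → (¬(Q → Q) → R)): Gödel ¬ of 1 = 0 (operand ≠ 0)
(¬(P → (¬(Q → Q) → R)) → R): 0 ≤ 0.56, so result = 1
¬(¬(P → (¬(Q → Q) → R)) → R): Gödel ¬ of 1 = 0 (operand ≠ 0)
((R ∧ R) ∨ ¬(¬(P → (¬(Q → Q) → R)) → R)) = max(0.56, 0) = 0.56

0.56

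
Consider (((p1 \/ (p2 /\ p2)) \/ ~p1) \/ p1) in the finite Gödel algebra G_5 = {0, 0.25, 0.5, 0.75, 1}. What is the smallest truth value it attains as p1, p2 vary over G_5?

The minimum is attained at p1 = 0.25, p2 = 0:
  (p2 /\ p2) = min(0, 0) = 0
  (p1 \/ (p2 /\ p2)) = max(0.25, 0) = 0.25
  ~p1: Gödel ¬ of 0.25 = 0 (operand ≠ 0)
  ((p1 \/ (p2 /\ p2)) \/ ~p1) = max(0.25, 0) = 0.25
  (((p1 \/ (p2 /\ p2)) \/ ~p1) \/ p1) = max(0.25, 0.25) = 0.25
Checking all 25 assignments confirms none give a value below 0.25.

0.25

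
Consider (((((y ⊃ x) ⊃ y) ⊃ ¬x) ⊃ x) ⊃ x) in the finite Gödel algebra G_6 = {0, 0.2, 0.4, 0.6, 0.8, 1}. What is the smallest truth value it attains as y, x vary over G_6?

0.20

The minimum is attained at y = 0.2, x = 0.2:
  (y ⊃ x): 0.2 ≤ 0.2, so result = 1
  ((y ⊃ x) ⊃ y): 1 > 0.2, so result = 0.2
  ¬x: Gödel ¬ of 0.2 = 0 (operand ≠ 0)
  (((y ⊃ x) ⊃ y) ⊃ ¬x): 0.2 > 0, so result = 0
  ((((y ⊃ x) ⊃ y) ⊃ ¬x) ⊃ x): 0 ≤ 0.2, so result = 1
  (((((y ⊃ x) ⊃ y) ⊃ ¬x) ⊃ x) ⊃ x): 1 > 0.2, so result = 0.2
Checking all 36 assignments confirms none give a value below 0.20.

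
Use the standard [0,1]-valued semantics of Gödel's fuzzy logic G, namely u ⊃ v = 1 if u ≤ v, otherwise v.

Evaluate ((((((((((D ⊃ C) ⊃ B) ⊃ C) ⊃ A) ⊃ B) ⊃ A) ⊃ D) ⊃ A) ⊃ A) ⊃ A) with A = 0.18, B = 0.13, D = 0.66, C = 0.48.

0.18

(D ⊃ C): 0.66 > 0.48, so result = 0.48
((D ⊃ C) ⊃ B): 0.48 > 0.13, so result = 0.13
(((D ⊃ C) ⊃ B) ⊃ C): 0.13 ≤ 0.48, so result = 1
((((D ⊃ C) ⊃ B) ⊃ C) ⊃ A): 1 > 0.18, so result = 0.18
(((((D ⊃ C) ⊃ B) ⊃ C) ⊃ A) ⊃ B): 0.18 > 0.13, so result = 0.13
((((((D ⊃ C) ⊃ B) ⊃ C) ⊃ A) ⊃ B) ⊃ A): 0.13 ≤ 0.18, so result = 1
(((((((D ⊃ C) ⊃ B) ⊃ C) ⊃ A) ⊃ B) ⊃ A) ⊃ D): 1 > 0.66, so result = 0.66
((((((((D ⊃ C) ⊃ B) ⊃ C) ⊃ A) ⊃ B) ⊃ A) ⊃ D) ⊃ A): 0.66 > 0.18, so result = 0.18
(((((((((D ⊃ C) ⊃ B) ⊃ C) ⊃ A) ⊃ B) ⊃ A) ⊃ D) ⊃ A) ⊃ A): 0.18 ≤ 0.18, so result = 1
((((((((((D ⊃ C) ⊃ B) ⊃ C) ⊃ A) ⊃ B) ⊃ A) ⊃ D) ⊃ A) ⊃ A) ⊃ A): 1 > 0.18, so result = 0.18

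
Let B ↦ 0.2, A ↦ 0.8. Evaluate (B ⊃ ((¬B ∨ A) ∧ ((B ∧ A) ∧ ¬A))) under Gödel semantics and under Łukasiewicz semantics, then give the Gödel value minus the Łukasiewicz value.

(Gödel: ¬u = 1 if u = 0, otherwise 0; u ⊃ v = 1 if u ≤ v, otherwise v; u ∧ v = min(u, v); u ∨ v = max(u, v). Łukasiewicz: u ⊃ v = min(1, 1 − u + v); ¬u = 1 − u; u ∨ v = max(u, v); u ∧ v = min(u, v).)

-1.00

Gödel evaluation:
  ¬B: Gödel ¬ of 0.2 = 0 (operand ≠ 0)
  (¬B ∨ A) = max(0, 0.8) = 0.8
  (B ∧ A) = min(0.2, 0.8) = 0.2
  ¬A: Gödel ¬ of 0.8 = 0 (operand ≠ 0)
  ((B ∧ A) ∧ ¬A) = min(0.2, 0) = 0
  ((¬B ∨ A) ∧ ((B ∧ A) ∧ ¬A)) = min(0.8, 0) = 0
  (B ⊃ ((¬B ∨ A) ∧ ((B ∧ A) ∧ ¬A))): 0.2 > 0, so result = 0
  Gödel value = 0
Łukasiewicz evaluation:
  ¬B: Łukasiewicz ¬ gives 1 − 0.2 = 0.8
  (¬B ∨ A) = max(0.8, 0.8) = 0.8
  (B ∧ A) = min(0.2, 0.8) = 0.2
  ¬A: Łukasiewicz ¬ gives 1 − 0.8 = 0.2
  ((B ∧ A) ∧ ¬A) = min(0.2, 0.2) = 0.2
  ((¬B ∨ A) ∧ ((B ∧ A) ∧ ¬A)) = min(0.8, 0.2) = 0.2
  (B ⊃ ((¬B ∨ A) ∧ ((B ∧ A) ∧ ¬A))): min(1, 1 − 0.2 + 0.2) = 1
  Łukasiewicz value = 1
Difference: 0 − 1 = -1.00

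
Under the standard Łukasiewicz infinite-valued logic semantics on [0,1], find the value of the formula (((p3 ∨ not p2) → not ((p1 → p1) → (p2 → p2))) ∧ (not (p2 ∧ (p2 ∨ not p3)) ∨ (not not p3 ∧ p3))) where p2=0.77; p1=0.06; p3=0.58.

0.42

not p2: Łukasiewicz ¬ gives 1 − 0.77 = 0.23
(p3 ∨ not p2) = max(0.58, 0.23) = 0.58
(p1 → p1): min(1, 1 − 0.06 + 0.06) = 1
(p2 → p2): min(1, 1 − 0.77 + 0.77) = 1
((p1 → p1) → (p2 → p2)): min(1, 1 − 1 + 1) = 1
not ((p1 → p1) → (p2 → p2)): Łukasiewicz ¬ gives 1 − 1 = 0
((p3 ∨ not p2) → not ((p1 → p1) → (p2 → p2))): min(1, 1 − 0.58 + 0) = 0.42
not p3: Łukasiewicz ¬ gives 1 − 0.58 = 0.42
(p2 ∨ not p3) = max(0.77, 0.42) = 0.77
(p2 ∧ (p2 ∨ not p3)) = min(0.77, 0.77) = 0.77
not (p2 ∧ (p2 ∨ not p3)): Łukasiewicz ¬ gives 1 − 0.77 = 0.23
not p3: Łukasiewicz ¬ gives 1 − 0.58 = 0.42
not not p3: Łukasiewicz ¬ gives 1 − 0.42 = 0.58
(not not p3 ∧ p3) = min(0.58, 0.58) = 0.58
(not (p2 ∧ (p2 ∨ not p3)) ∨ (not not p3 ∧ p3)) = max(0.23, 0.58) = 0.58
(((p3 ∨ not p2) → not ((p1 → p1) → (p2 → p2))) ∧ (not (p2 ∧ (p2 ∨ not p3)) ∨ (not not p3 ∧ p3))) = min(0.42, 0.58) = 0.42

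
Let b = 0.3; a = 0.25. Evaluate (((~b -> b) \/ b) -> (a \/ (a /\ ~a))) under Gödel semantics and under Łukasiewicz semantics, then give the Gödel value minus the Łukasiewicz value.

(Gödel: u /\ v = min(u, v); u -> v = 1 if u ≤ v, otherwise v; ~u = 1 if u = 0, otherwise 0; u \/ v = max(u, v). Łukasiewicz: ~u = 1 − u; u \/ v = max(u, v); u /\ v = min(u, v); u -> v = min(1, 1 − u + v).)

Gödel evaluation:
  ~b: Gödel ¬ of 0.3 = 0 (operand ≠ 0)
  (~b -> b): 0 ≤ 0.3, so result = 1
  ((~b -> b) \/ b) = max(1, 0.3) = 1
  ~a: Gödel ¬ of 0.25 = 0 (operand ≠ 0)
  (a /\ ~a) = min(0.25, 0) = 0
  (a \/ (a /\ ~a)) = max(0.25, 0) = 0.25
  (((~b -> b) \/ b) -> (a \/ (a /\ ~a))): 1 > 0.25, so result = 0.25
  Gödel value = 0.25
Łukasiewicz evaluation:
  ~b: Łukasiewicz ¬ gives 1 − 0.3 = 0.7
  (~b -> b): min(1, 1 − 0.7 + 0.3) = 0.6
  ((~b -> b) \/ b) = max(0.6, 0.3) = 0.6
  ~a: Łukasiewicz ¬ gives 1 − 0.25 = 0.75
  (a /\ ~a) = min(0.25, 0.75) = 0.25
  (a \/ (a /\ ~a)) = max(0.25, 0.25) = 0.25
  (((~b -> b) \/ b) -> (a \/ (a /\ ~a))): min(1, 1 − 0.6 + 0.25) = 0.65
  Łukasiewicz value = 0.65
Difference: 0.25 − 0.65 = -0.40

-0.40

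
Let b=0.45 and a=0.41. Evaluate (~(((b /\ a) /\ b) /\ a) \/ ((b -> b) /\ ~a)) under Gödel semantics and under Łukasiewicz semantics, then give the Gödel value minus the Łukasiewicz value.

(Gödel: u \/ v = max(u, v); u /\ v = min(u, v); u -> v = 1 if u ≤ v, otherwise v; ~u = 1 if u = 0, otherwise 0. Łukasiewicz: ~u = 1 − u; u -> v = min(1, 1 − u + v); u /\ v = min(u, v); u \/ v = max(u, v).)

-0.59

Gödel evaluation:
  (b /\ a) = min(0.45, 0.41) = 0.41
  ((b /\ a) /\ b) = min(0.41, 0.45) = 0.41
  (((b /\ a) /\ b) /\ a) = min(0.41, 0.41) = 0.41
  ~(((b /\ a) /\ b) /\ a): Gödel ¬ of 0.41 = 0 (operand ≠ 0)
  (b -> b): 0.45 ≤ 0.45, so result = 1
  ~a: Gödel ¬ of 0.41 = 0 (operand ≠ 0)
  ((b -> b) /\ ~a) = min(1, 0) = 0
  (~(((b /\ a) /\ b) /\ a) \/ ((b -> b) /\ ~a)) = max(0, 0) = 0
  Gödel value = 0
Łukasiewicz evaluation:
  (b /\ a) = min(0.45, 0.41) = 0.41
  ((b /\ a) /\ b) = min(0.41, 0.45) = 0.41
  (((b /\ a) /\ b) /\ a) = min(0.41, 0.41) = 0.41
  ~(((b /\ a) /\ b) /\ a): Łukasiewicz ¬ gives 1 − 0.41 = 0.59
  (b -> b): min(1, 1 − 0.45 + 0.45) = 1
  ~a: Łukasiewicz ¬ gives 1 − 0.41 = 0.59
  ((b -> b) /\ ~a) = min(1, 0.59) = 0.59
  (~(((b /\ a) /\ b) /\ a) \/ ((b -> b) /\ ~a)) = max(0.59, 0.59) = 0.59
  Łukasiewicz value = 0.59
Difference: 0 − 0.59 = -0.59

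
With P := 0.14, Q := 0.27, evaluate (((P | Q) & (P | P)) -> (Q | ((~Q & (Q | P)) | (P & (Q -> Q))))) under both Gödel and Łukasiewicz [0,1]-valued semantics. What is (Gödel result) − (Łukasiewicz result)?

Gödel evaluation:
  (P | Q) = max(0.14, 0.27) = 0.27
  (P | P) = max(0.14, 0.14) = 0.14
  ((P | Q) & (P | P)) = min(0.27, 0.14) = 0.14
  ~Q: Gödel ¬ of 0.27 = 0 (operand ≠ 0)
  (Q | P) = max(0.27, 0.14) = 0.27
  (~Q & (Q | P)) = min(0, 0.27) = 0
  (Q -> Q): 0.27 ≤ 0.27, so result = 1
  (P & (Q -> Q)) = min(0.14, 1) = 0.14
  ((~Q & (Q | P)) | (P & (Q -> Q))) = max(0, 0.14) = 0.14
  (Q | ((~Q & (Q | P)) | (P & (Q -> Q)))) = max(0.27, 0.14) = 0.27
  (((P | Q) & (P | P)) -> (Q | ((~Q & (Q | P)) | (P & (Q -> Q))))): 0.14 ≤ 0.27, so result = 1
  Gödel value = 1
Łukasiewicz evaluation:
  (P | Q) = max(0.14, 0.27) = 0.27
  (P | P) = max(0.14, 0.14) = 0.14
  ((P | Q) & (P | P)) = min(0.27, 0.14) = 0.14
  ~Q: Łukasiewicz ¬ gives 1 − 0.27 = 0.73
  (Q | P) = max(0.27, 0.14) = 0.27
  (~Q & (Q | P)) = min(0.73, 0.27) = 0.27
  (Q -> Q): min(1, 1 − 0.27 + 0.27) = 1
  (P & (Q -> Q)) = min(0.14, 1) = 0.14
  ((~Q & (Q | P)) | (P & (Q -> Q))) = max(0.27, 0.14) = 0.27
  (Q | ((~Q & (Q | P)) | (P & (Q -> Q)))) = max(0.27, 0.27) = 0.27
  (((P | Q) & (P | P)) -> (Q | ((~Q & (Q | P)) | (P & (Q -> Q))))): min(1, 1 − 0.14 + 0.27) = 1
  Łukasiewicz value = 1
Difference: 1 − 1 = 0.00

0.00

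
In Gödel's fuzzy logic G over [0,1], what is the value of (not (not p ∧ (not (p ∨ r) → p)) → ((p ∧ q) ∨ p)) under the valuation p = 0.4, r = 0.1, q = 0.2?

not p: Gödel ¬ of 0.4 = 0 (operand ≠ 0)
(p ∨ r) = max(0.4, 0.1) = 0.4
not (p ∨ r): Gödel ¬ of 0.4 = 0 (operand ≠ 0)
(not (p ∨ r) → p): 0 ≤ 0.4, so result = 1
(not p ∧ (not (p ∨ r) → p)) = min(0, 1) = 0
not (not p ∧ (not (p ∨ r) → p)): Gödel ¬ of 0 = 1 (operand is 0)
(p ∧ q) = min(0.4, 0.2) = 0.2
((p ∧ q) ∨ p) = max(0.2, 0.4) = 0.4
(not (not p ∧ (not (p ∨ r) → p)) → ((p ∧ q) ∨ p)): 1 > 0.4, so result = 0.4

0.40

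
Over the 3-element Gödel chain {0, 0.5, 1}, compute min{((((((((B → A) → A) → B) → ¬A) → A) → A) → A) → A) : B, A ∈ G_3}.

The minimum is attained at B = 0.5, A = 0.5:
  (B → A): 0.5 ≤ 0.5, so result = 1
  ((B → A) → A): 1 > 0.5, so result = 0.5
  (((B → A) → A) → B): 0.5 ≤ 0.5, so result = 1
  ¬A: Gödel ¬ of 0.5 = 0 (operand ≠ 0)
  ((((B → A) → A) → B) → ¬A): 1 > 0, so result = 0
  (((((B → A) → A) → B) → ¬A) → A): 0 ≤ 0.5, so result = 1
  ((((((B → A) → A) → B) → ¬A) → A) → A): 1 > 0.5, so result = 0.5
  (((((((B → A) → A) → B) → ¬A) → A) → A) → A): 0.5 ≤ 0.5, so result = 1
  ((((((((B → A) → A) → B) → ¬A) → A) → A) → A) → A): 1 > 0.5, so result = 0.5
Checking all 9 assignments confirms none give a value below 0.50.

0.50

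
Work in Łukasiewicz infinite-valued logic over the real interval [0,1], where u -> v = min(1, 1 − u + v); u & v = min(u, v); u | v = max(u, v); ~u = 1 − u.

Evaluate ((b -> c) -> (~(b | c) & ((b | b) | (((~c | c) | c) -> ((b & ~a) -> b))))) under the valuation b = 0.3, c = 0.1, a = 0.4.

(b -> c): min(1, 1 − 0.3 + 0.1) = 0.8
(b | c) = max(0.3, 0.1) = 0.3
~(b | c): Łukasiewicz ¬ gives 1 − 0.3 = 0.7
(b | b) = max(0.3, 0.3) = 0.3
~c: Łukasiewicz ¬ gives 1 − 0.1 = 0.9
(~c | c) = max(0.9, 0.1) = 0.9
((~c | c) | c) = max(0.9, 0.1) = 0.9
~a: Łukasiewicz ¬ gives 1 − 0.4 = 0.6
(b & ~a) = min(0.3, 0.6) = 0.3
((b & ~a) -> b): min(1, 1 − 0.3 + 0.3) = 1
(((~c | c) | c) -> ((b & ~a) -> b)): min(1, 1 − 0.9 + 1) = 1
((b | b) | (((~c | c) | c) -> ((b & ~a) -> b))) = max(0.3, 1) = 1
(~(b | c) & ((b | b) | (((~c | c) | c) -> ((b & ~a) -> b)))) = min(0.7, 1) = 0.7
((b -> c) -> (~(b | c) & ((b | b) | (((~c | c) | c) -> ((b & ~a) -> b))))): min(1, 1 − 0.8 + 0.7) = 0.9

0.90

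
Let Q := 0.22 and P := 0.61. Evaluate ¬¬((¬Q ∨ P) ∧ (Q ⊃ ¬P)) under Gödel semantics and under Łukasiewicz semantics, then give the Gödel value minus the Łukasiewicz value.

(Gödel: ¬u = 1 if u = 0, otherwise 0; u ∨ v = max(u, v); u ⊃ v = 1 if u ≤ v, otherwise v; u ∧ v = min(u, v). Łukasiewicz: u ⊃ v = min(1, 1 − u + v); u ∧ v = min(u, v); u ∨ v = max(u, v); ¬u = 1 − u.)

-0.78

Gödel evaluation:
  ¬Q: Gödel ¬ of 0.22 = 0 (operand ≠ 0)
  (¬Q ∨ P) = max(0, 0.61) = 0.61
  ¬P: Gödel ¬ of 0.61 = 0 (operand ≠ 0)
  (Q ⊃ ¬P): 0.22 > 0, so result = 0
  ((¬Q ∨ P) ∧ (Q ⊃ ¬P)) = min(0.61, 0) = 0
  ¬((¬Q ∨ P) ∧ (Q ⊃ ¬P)): Gödel ¬ of 0 = 1 (operand is 0)
  ¬¬((¬Q ∨ P) ∧ (Q ⊃ ¬P)): Gödel ¬ of 1 = 0 (operand ≠ 0)
  Gödel value = 0
Łukasiewicz evaluation:
  ¬Q: Łukasiewicz ¬ gives 1 − 0.22 = 0.78
  (¬Q ∨ P) = max(0.78, 0.61) = 0.78
  ¬P: Łukasiewicz ¬ gives 1 − 0.61 = 0.39
  (Q ⊃ ¬P): min(1, 1 − 0.22 + 0.39) = 1
  ((¬Q ∨ P) ∧ (Q ⊃ ¬P)) = min(0.78, 1) = 0.78
  ¬((¬Q ∨ P) ∧ (Q ⊃ ¬P)): Łukasiewicz ¬ gives 1 − 0.78 = 0.22
  ¬¬((¬Q ∨ P) ∧ (Q ⊃ ¬P)): Łukasiewicz ¬ gives 1 − 0.22 = 0.78
  Łukasiewicz value = 0.78
Difference: 0 − 0.78 = -0.78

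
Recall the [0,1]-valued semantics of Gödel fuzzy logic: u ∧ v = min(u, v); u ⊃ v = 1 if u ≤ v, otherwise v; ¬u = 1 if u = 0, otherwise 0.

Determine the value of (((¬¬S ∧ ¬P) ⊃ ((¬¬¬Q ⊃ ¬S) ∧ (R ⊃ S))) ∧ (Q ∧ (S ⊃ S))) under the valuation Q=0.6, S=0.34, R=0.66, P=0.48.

0.60

¬S: Gödel ¬ of 0.34 = 0 (operand ≠ 0)
¬¬S: Gödel ¬ of 0 = 1 (operand is 0)
¬P: Gödel ¬ of 0.48 = 0 (operand ≠ 0)
(¬¬S ∧ ¬P) = min(1, 0) = 0
¬Q: Gödel ¬ of 0.6 = 0 (operand ≠ 0)
¬¬Q: Gödel ¬ of 0 = 1 (operand is 0)
¬¬¬Q: Gödel ¬ of 1 = 0 (operand ≠ 0)
¬S: Gödel ¬ of 0.34 = 0 (operand ≠ 0)
(¬¬¬Q ⊃ ¬S): 0 ≤ 0, so result = 1
(R ⊃ S): 0.66 > 0.34, so result = 0.34
((¬¬¬Q ⊃ ¬S) ∧ (R ⊃ S)) = min(1, 0.34) = 0.34
((¬¬S ∧ ¬P) ⊃ ((¬¬¬Q ⊃ ¬S) ∧ (R ⊃ S))): 0 ≤ 0.34, so result = 1
(S ⊃ S): 0.34 ≤ 0.34, so result = 1
(Q ∧ (S ⊃ S)) = min(0.6, 1) = 0.6
(((¬¬S ∧ ¬P) ⊃ ((¬¬¬Q ⊃ ¬S) ∧ (R ⊃ S))) ∧ (Q ∧ (S ⊃ S))) = min(1, 0.6) = 0.6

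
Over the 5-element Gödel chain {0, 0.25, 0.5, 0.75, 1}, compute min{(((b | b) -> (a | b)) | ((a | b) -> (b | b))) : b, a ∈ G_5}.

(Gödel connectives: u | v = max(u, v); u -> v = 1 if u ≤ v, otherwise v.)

1.00

Every assignment gives 1. For instance at b = 0, a = 0:
  (b | b) = max(0, 0) = 0
  (a | b) = max(0, 0) = 0
  ((b | b) -> (a | b)): 0 ≤ 0, so result = 1
  (a | b) = max(0, 0) = 0
  (b | b) = max(0, 0) = 0
  ((a | b) -> (b | b)): 0 ≤ 0, so result = 1
  (((b | b) -> (a | b)) | ((a | b) -> (b | b))) = max(1, 1) = 1
All 25 assignments give value 1 — the formula is a G_5-tautology.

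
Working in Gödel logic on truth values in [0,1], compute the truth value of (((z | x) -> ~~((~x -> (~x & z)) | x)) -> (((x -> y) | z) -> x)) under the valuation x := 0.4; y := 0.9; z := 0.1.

(z | x) = max(0.1, 0.4) = 0.4
~x: Gödel ¬ of 0.4 = 0 (operand ≠ 0)
~x: Gödel ¬ of 0.4 = 0 (operand ≠ 0)
(~x & z) = min(0, 0.1) = 0
(~x -> (~x & z)): 0 ≤ 0, so result = 1
((~x -> (~x & z)) | x) = max(1, 0.4) = 1
~((~x -> (~x & z)) | x): Gödel ¬ of 1 = 0 (operand ≠ 0)
~~((~x -> (~x & z)) | x): Gödel ¬ of 0 = 1 (operand is 0)
((z | x) -> ~~((~x -> (~x & z)) | x)): 0.4 ≤ 1, so result = 1
(x -> y): 0.4 ≤ 0.9, so result = 1
((x -> y) | z) = max(1, 0.1) = 1
(((x -> y) | z) -> x): 1 > 0.4, so result = 0.4
(((z | x) -> ~~((~x -> (~x & z)) | x)) -> (((x -> y) | z) -> x)): 1 > 0.4, so result = 0.4

0.40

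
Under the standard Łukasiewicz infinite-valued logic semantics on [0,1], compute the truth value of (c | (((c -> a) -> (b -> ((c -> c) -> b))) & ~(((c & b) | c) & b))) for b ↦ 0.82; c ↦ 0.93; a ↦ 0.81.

(c -> a): min(1, 1 − 0.93 + 0.81) = 0.88
(c -> c): min(1, 1 − 0.93 + 0.93) = 1
((c -> c) -> b): min(1, 1 − 1 + 0.82) = 0.82
(b -> ((c -> c) -> b)): min(1, 1 − 0.82 + 0.82) = 1
((c -> a) -> (b -> ((c -> c) -> b))): min(1, 1 − 0.88 + 1) = 1
(c & b) = min(0.93, 0.82) = 0.82
((c & b) | c) = max(0.82, 0.93) = 0.93
(((c & b) | c) & b) = min(0.93, 0.82) = 0.82
~(((c & b) | c) & b): Łukasiewicz ¬ gives 1 − 0.82 = 0.18
(((c -> a) -> (b -> ((c -> c) -> b))) & ~(((c & b) | c) & b)) = min(1, 0.18) = 0.18
(c | (((c -> a) -> (b -> ((c -> c) -> b))) & ~(((c & b) | c) & b))) = max(0.93, 0.18) = 0.93

0.93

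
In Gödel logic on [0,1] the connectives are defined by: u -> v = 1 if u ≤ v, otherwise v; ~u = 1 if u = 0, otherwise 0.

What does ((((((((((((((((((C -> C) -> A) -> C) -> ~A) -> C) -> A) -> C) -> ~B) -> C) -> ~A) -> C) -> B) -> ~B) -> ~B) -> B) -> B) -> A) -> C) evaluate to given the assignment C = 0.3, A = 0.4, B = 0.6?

0.30

(C -> C): 0.3 ≤ 0.3, so result = 1
((C -> C) -> A): 1 > 0.4, so result = 0.4
(((C -> C) -> A) -> C): 0.4 > 0.3, so result = 0.3
~A: Gödel ¬ of 0.4 = 0 (operand ≠ 0)
((((C -> C) -> A) -> C) -> ~A): 0.3 > 0, so result = 0
(((((C -> C) -> A) -> C) -> ~A) -> C): 0 ≤ 0.3, so result = 1
((((((C -> C) -> A) -> C) -> ~A) -> C) -> A): 1 > 0.4, so result = 0.4
(((((((C -> C) -> A) -> C) -> ~A) -> C) -> A) -> C): 0.4 > 0.3, so result = 0.3
~B: Gödel ¬ of 0.6 = 0 (operand ≠ 0)
((((((((C -> C) -> A) -> C) -> ~A) -> C) -> A) -> C) -> ~B): 0.3 > 0, so result = 0
(((((((((C -> C) -> A) -> C) -> ~A) -> C) -> A) -> C) -> ~B) -> C): 0 ≤ 0.3, so result = 1
~A: Gödel ¬ of 0.4 = 0 (operand ≠ 0)
((((((((((C -> C) -> A) -> C) -> ~A) -> C) -> A) -> C) -> ~B) -> C) -> ~A): 1 > 0, so result = 0
(((((((((((C -> C) -> A) -> C) -> ~A) -> C) -> A) -> C) -> ~B) -> C) -> ~A) -> C): 0 ≤ 0.3, so result = 1
((((((((((((C -> C) -> A) -> C) -> ~A) -> C) -> A) -> C) -> ~B) -> C) -> ~A) -> C) -> B): 1 > 0.6, so result = 0.6
~B: Gödel ¬ of 0.6 = 0 (operand ≠ 0)
(((((((((((((C -> C) -> A) -> C) -> ~A) -> C) -> A) -> C) -> ~B) -> C) -> ~A) -> C) -> B) -> ~B): 0.6 > 0, so result = 0
~B: Gödel ¬ of 0.6 = 0 (operand ≠ 0)
((((((((((((((C -> C) -> A) -> C) -> ~A) -> C) -> A) -> C) -> ~B) -> C) -> ~A) -> C) -> B) -> ~B) -> ~B): 0 ≤ 0, so result = 1
(((((((((((((((C -> C) -> A) -> C) -> ~A) -> C) -> A) -> C) -> ~B) -> C) -> ~A) -> C) -> B) -> ~B) -> ~B) -> B): 1 > 0.6, so result = 0.6
((((((((((((((((C -> C) -> A) -> C) -> ~A) -> C) -> A) -> C) -> ~B) -> C) -> ~A) -> C) -> B) -> ~B) -> ~B) -> B) -> B): 0.6 ≤ 0.6, so result = 1
(((((((((((((((((C -> C) -> A) -> C) -> ~A) -> C) -> A) -> C) -> ~B) -> C) -> ~A) -> C) -> B) -> ~B) -> ~B) -> B) -> B) -> A): 1 > 0.4, so result = 0.4
((((((((((((((((((C -> C) -> A) -> C) -> ~A) -> C) -> A) -> C) -> ~B) -> C) -> ~A) -> C) -> B) -> ~B) -> ~B) -> B) -> B) -> A) -> C): 0.4 > 0.3, so result = 0.3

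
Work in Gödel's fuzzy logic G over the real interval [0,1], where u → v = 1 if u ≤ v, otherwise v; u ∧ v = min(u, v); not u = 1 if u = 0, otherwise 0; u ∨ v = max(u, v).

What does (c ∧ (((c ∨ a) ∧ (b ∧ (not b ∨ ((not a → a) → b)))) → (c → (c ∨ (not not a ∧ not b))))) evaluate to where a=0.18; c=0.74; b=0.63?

(c ∨ a) = max(0.74, 0.18) = 0.74
not b: Gödel ¬ of 0.63 = 0 (operand ≠ 0)
not a: Gödel ¬ of 0.18 = 0 (operand ≠ 0)
(not a → a): 0 ≤ 0.18, so result = 1
((not a → a) → b): 1 > 0.63, so result = 0.63
(not b ∨ ((not a → a) → b)) = max(0, 0.63) = 0.63
(b ∧ (not b ∨ ((not a → a) → b))) = min(0.63, 0.63) = 0.63
((c ∨ a) ∧ (b ∧ (not b ∨ ((not a → a) → b)))) = min(0.74, 0.63) = 0.63
not a: Gödel ¬ of 0.18 = 0 (operand ≠ 0)
not not a: Gödel ¬ of 0 = 1 (operand is 0)
not b: Gödel ¬ of 0.63 = 0 (operand ≠ 0)
(not not a ∧ not b) = min(1, 0) = 0
(c ∨ (not not a ∧ not b)) = max(0.74, 0) = 0.74
(c → (c ∨ (not not a ∧ not b))): 0.74 ≤ 0.74, so result = 1
(((c ∨ a) ∧ (b ∧ (not b ∨ ((not a → a) → b)))) → (c → (c ∨ (not not a ∧ not b)))): 0.63 ≤ 1, so result = 1
(c ∧ (((c ∨ a) ∧ (b ∧ (not b ∨ ((not a → a) → b)))) → (c → (c ∨ (not not a ∧ not b))))) = min(0.74, 1) = 0.74

0.74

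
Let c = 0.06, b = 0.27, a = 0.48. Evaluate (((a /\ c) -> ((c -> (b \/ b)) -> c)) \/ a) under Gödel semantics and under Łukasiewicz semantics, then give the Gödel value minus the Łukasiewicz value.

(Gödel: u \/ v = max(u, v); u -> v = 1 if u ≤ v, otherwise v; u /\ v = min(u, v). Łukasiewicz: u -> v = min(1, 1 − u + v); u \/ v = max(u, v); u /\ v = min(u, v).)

0.00

Gödel evaluation:
  (a /\ c) = min(0.48, 0.06) = 0.06
  (b \/ b) = max(0.27, 0.27) = 0.27
  (c -> (b \/ b)): 0.06 ≤ 0.27, so result = 1
  ((c -> (b \/ b)) -> c): 1 > 0.06, so result = 0.06
  ((a /\ c) -> ((c -> (b \/ b)) -> c)): 0.06 ≤ 0.06, so result = 1
  (((a /\ c) -> ((c -> (b \/ b)) -> c)) \/ a) = max(1, 0.48) = 1
  Gödel value = 1
Łukasiewicz evaluation:
  (a /\ c) = min(0.48, 0.06) = 0.06
  (b \/ b) = max(0.27, 0.27) = 0.27
  (c -> (b \/ b)): min(1, 1 − 0.06 + 0.27) = 1
  ((c -> (b \/ b)) -> c): min(1, 1 − 1 + 0.06) = 0.06
  ((a /\ c) -> ((c -> (b \/ b)) -> c)): min(1, 1 − 0.06 + 0.06) = 1
  (((a /\ c) -> ((c -> (b \/ b)) -> c)) \/ a) = max(1, 0.48) = 1
  Łukasiewicz value = 1
Difference: 1 − 1 = 0.00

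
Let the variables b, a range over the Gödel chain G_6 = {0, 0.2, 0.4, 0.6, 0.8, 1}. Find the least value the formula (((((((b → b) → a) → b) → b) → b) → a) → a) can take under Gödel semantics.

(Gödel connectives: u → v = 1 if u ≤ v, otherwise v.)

The minimum is attained at b = 0, a = 0.2:
  (b → b): 0 ≤ 0, so result = 1
  ((b → b) → a): 1 > 0.2, so result = 0.2
  (((b → b) → a) → b): 0.2 > 0, so result = 0
  ((((b → b) → a) → b) → b): 0 ≤ 0, so result = 1
  (((((b → b) → a) → b) → b) → b): 1 > 0, so result = 0
  ((((((b → b) → a) → b) → b) → b) → a): 0 ≤ 0.2, so result = 1
  (((((((b → b) → a) → b) → b) → b) → a) → a): 1 > 0.2, so result = 0.2
Checking all 36 assignments confirms none give a value below 0.20.

0.20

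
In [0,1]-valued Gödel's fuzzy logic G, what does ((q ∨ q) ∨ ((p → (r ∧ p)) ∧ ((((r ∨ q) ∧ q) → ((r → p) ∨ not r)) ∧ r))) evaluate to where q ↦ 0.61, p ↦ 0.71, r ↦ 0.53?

0.61

(q ∨ q) = max(0.61, 0.61) = 0.61
(r ∧ p) = min(0.53, 0.71) = 0.53
(p → (r ∧ p)): 0.71 > 0.53, so result = 0.53
(r ∨ q) = max(0.53, 0.61) = 0.61
((r ∨ q) ∧ q) = min(0.61, 0.61) = 0.61
(r → p): 0.53 ≤ 0.71, so result = 1
not r: Gödel ¬ of 0.53 = 0 (operand ≠ 0)
((r → p) ∨ not r) = max(1, 0) = 1
(((r ∨ q) ∧ q) → ((r → p) ∨ not r)): 0.61 ≤ 1, so result = 1
((((r ∨ q) ∧ q) → ((r → p) ∨ not r)) ∧ r) = min(1, 0.53) = 0.53
((p → (r ∧ p)) ∧ ((((r ∨ q) ∧ q) → ((r → p) ∨ not r)) ∧ r)) = min(0.53, 0.53) = 0.53
((q ∨ q) ∨ ((p → (r ∧ p)) ∧ ((((r ∨ q) ∧ q) → ((r → p) ∨ not r)) ∧ r))) = max(0.61, 0.53) = 0.61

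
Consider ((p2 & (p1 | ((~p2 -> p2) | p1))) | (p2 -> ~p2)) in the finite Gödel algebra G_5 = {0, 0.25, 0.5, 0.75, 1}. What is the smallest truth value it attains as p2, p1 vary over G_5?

The minimum is attained at p2 = 0.25, p1 = 0:
  ~p2: Gödel ¬ of 0.25 = 0 (operand ≠ 0)
  (~p2 -> p2): 0 ≤ 0.25, so result = 1
  ((~p2 -> p2) | p1) = max(1, 0) = 1
  (p1 | ((~p2 -> p2) | p1)) = max(0, 1) = 1
  (p2 & (p1 | ((~p2 -> p2) | p1))) = min(0.25, 1) = 0.25
  ~p2: Gödel ¬ of 0.25 = 0 (operand ≠ 0)
  (p2 -> ~p2): 0.25 > 0, so result = 0
  ((p2 & (p1 | ((~p2 -> p2) | p1))) | (p2 -> ~p2)) = max(0.25, 0) = 0.25
Checking all 25 assignments confirms none give a value below 0.25.

0.25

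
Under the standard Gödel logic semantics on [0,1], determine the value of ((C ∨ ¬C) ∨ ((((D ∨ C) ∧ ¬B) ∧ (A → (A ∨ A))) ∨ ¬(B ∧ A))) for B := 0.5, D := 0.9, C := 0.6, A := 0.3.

¬C: Gödel ¬ of 0.6 = 0 (operand ≠ 0)
(C ∨ ¬C) = max(0.6, 0) = 0.6
(D ∨ C) = max(0.9, 0.6) = 0.9
¬B: Gödel ¬ of 0.5 = 0 (operand ≠ 0)
((D ∨ C) ∧ ¬B) = min(0.9, 0) = 0
(A ∨ A) = max(0.3, 0.3) = 0.3
(A → (A ∨ A)): 0.3 ≤ 0.3, so result = 1
(((D ∨ C) ∧ ¬B) ∧ (A → (A ∨ A))) = min(0, 1) = 0
(B ∧ A) = min(0.5, 0.3) = 0.3
¬(B ∧ A): Gödel ¬ of 0.3 = 0 (operand ≠ 0)
((((D ∨ C) ∧ ¬B) ∧ (A → (A ∨ A))) ∨ ¬(B ∧ A)) = max(0, 0) = 0
((C ∨ ¬C) ∨ ((((D ∨ C) ∧ ¬B) ∧ (A → (A ∨ A))) ∨ ¬(B ∧ A))) = max(0.6, 0) = 0.6

0.60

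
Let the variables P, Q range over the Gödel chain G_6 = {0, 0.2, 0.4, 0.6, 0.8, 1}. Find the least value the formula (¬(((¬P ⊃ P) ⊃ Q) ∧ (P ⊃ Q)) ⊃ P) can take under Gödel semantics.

The minimum is attained at P = 0.2, Q = 0:
  ¬P: Gödel ¬ of 0.2 = 0 (operand ≠ 0)
  (¬P ⊃ P): 0 ≤ 0.2, so result = 1
  ((¬P ⊃ P) ⊃ Q): 1 > 0, so result = 0
  (P ⊃ Q): 0.2 > 0, so result = 0
  (((¬P ⊃ P) ⊃ Q) ∧ (P ⊃ Q)) = min(0, 0) = 0
  ¬(((¬P ⊃ P) ⊃ Q) ∧ (P ⊃ Q)): Gödel ¬ of 0 = 1 (operand is 0)
  (¬(((¬P ⊃ P) ⊃ Q) ∧ (P ⊃ Q)) ⊃ P): 1 > 0.2, so result = 0.2
Checking all 36 assignments confirms none give a value below 0.20.

0.20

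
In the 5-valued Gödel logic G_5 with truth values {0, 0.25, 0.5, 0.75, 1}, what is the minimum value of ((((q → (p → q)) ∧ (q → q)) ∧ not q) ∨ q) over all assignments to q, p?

0.25

The minimum is attained at q = 0.25, p = 0:
  (p → q): 0 ≤ 0.25, so result = 1
  (q → (p → q)): 0.25 ≤ 1, so result = 1
  (q → q): 0.25 ≤ 0.25, so result = 1
  ((q → (p → q)) ∧ (q → q)) = min(1, 1) = 1
  not q: Gödel ¬ of 0.25 = 0 (operand ≠ 0)
  (((q → (p → q)) ∧ (q → q)) ∧ not q) = min(1, 0) = 0
  ((((q → (p → q)) ∧ (q → q)) ∧ not q) ∨ q) = max(0, 0.25) = 0.25
Checking all 25 assignments confirms none give a value below 0.25.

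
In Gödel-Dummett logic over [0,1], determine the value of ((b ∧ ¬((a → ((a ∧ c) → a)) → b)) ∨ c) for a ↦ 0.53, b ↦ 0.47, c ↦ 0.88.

0.88

(a ∧ c) = min(0.53, 0.88) = 0.53
((a ∧ c) → a): 0.53 ≤ 0.53, so result = 1
(a → ((a ∧ c) → a)): 0.53 ≤ 1, so result = 1
((a → ((a ∧ c) → a)) → b): 1 > 0.47, so result = 0.47
¬((a → ((a ∧ c) → a)) → b): Gödel ¬ of 0.47 = 0 (operand ≠ 0)
(b ∧ ¬((a → ((a ∧ c) → a)) → b)) = min(0.47, 0) = 0
((b ∧ ¬((a → ((a ∧ c) → a)) → b)) ∨ c) = max(0, 0.88) = 0.88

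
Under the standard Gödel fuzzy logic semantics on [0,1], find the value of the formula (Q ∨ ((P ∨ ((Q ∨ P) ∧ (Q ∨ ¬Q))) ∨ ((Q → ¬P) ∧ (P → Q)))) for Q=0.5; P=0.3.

0.50

(Q ∨ P) = max(0.5, 0.3) = 0.5
¬Q: Gödel ¬ of 0.5 = 0 (operand ≠ 0)
(Q ∨ ¬Q) = max(0.5, 0) = 0.5
((Q ∨ P) ∧ (Q ∨ ¬Q)) = min(0.5, 0.5) = 0.5
(P ∨ ((Q ∨ P) ∧ (Q ∨ ¬Q))) = max(0.3, 0.5) = 0.5
¬P: Gödel ¬ of 0.3 = 0 (operand ≠ 0)
(Q → ¬P): 0.5 > 0, so result = 0
(P → Q): 0.3 ≤ 0.5, so result = 1
((Q → ¬P) ∧ (P → Q)) = min(0, 1) = 0
((P ∨ ((Q ∨ P) ∧ (Q ∨ ¬Q))) ∨ ((Q → ¬P) ∧ (P → Q))) = max(0.5, 0) = 0.5
(Q ∨ ((P ∨ ((Q ∨ P) ∧ (Q ∨ ¬Q))) ∨ ((Q → ¬P) ∧ (P → Q)))) = max(0.5, 0.5) = 0.5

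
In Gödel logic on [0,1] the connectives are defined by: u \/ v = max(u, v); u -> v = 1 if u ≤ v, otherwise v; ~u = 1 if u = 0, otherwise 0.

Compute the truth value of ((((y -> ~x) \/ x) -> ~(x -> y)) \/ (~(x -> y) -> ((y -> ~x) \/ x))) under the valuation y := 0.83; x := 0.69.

~x: Gödel ¬ of 0.69 = 0 (operand ≠ 0)
(y -> ~x): 0.83 > 0, so result = 0
((y -> ~x) \/ x) = max(0, 0.69) = 0.69
(x -> y): 0.69 ≤ 0.83, so result = 1
~(x -> y): Gödel ¬ of 1 = 0 (operand ≠ 0)
(((y -> ~x) \/ x) -> ~(x -> y)): 0.69 > 0, so result = 0
(x -> y): 0.69 ≤ 0.83, so result = 1
~(x -> y): Gödel ¬ of 1 = 0 (operand ≠ 0)
~x: Gödel ¬ of 0.69 = 0 (operand ≠ 0)
(y -> ~x): 0.83 > 0, so result = 0
((y -> ~x) \/ x) = max(0, 0.69) = 0.69
(~(x -> y) -> ((y -> ~x) \/ x)): 0 ≤ 0.69, so result = 1
((((y -> ~x) \/ x) -> ~(x -> y)) \/ (~(x -> y) -> ((y -> ~x) \/ x))) = max(0, 1) = 1

1.00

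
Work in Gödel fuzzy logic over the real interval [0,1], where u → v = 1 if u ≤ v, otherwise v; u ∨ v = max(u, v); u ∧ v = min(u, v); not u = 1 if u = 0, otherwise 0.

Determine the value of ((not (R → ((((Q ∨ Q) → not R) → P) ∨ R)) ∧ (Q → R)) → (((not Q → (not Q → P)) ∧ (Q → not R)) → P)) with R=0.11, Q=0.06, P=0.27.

1.00

(Q ∨ Q) = max(0.06, 0.06) = 0.06
not R: Gödel ¬ of 0.11 = 0 (operand ≠ 0)
((Q ∨ Q) → not R): 0.06 > 0, so result = 0
(((Q ∨ Q) → not R) → P): 0 ≤ 0.27, so result = 1
((((Q ∨ Q) → not R) → P) ∨ R) = max(1, 0.11) = 1
(R → ((((Q ∨ Q) → not R) → P) ∨ R)): 0.11 ≤ 1, so result = 1
not (R → ((((Q ∨ Q) → not R) → P) ∨ R)): Gödel ¬ of 1 = 0 (operand ≠ 0)
(Q → R): 0.06 ≤ 0.11, so result = 1
(not (R → ((((Q ∨ Q) → not R) → P) ∨ R)) ∧ (Q → R)) = min(0, 1) = 0
not Q: Gödel ¬ of 0.06 = 0 (operand ≠ 0)
not Q: Gödel ¬ of 0.06 = 0 (operand ≠ 0)
(not Q → P): 0 ≤ 0.27, so result = 1
(not Q → (not Q → P)): 0 ≤ 1, so result = 1
not R: Gödel ¬ of 0.11 = 0 (operand ≠ 0)
(Q → not R): 0.06 > 0, so result = 0
((not Q → (not Q → P)) ∧ (Q → not R)) = min(1, 0) = 0
(((not Q → (not Q → P)) ∧ (Q → not R)) → P): 0 ≤ 0.27, so result = 1
((not (R → ((((Q ∨ Q) → not R) → P) ∨ R)) ∧ (Q → R)) → (((not Q → (not Q → P)) ∧ (Q → not R)) → P)): 0 ≤ 1, so result = 1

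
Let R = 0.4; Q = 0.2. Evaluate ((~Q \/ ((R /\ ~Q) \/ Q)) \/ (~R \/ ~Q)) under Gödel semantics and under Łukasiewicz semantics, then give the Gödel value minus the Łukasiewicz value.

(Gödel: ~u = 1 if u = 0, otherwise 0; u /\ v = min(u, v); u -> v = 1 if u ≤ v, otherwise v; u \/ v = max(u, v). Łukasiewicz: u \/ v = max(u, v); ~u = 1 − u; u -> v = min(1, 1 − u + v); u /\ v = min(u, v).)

Gödel evaluation:
  ~Q: Gödel ¬ of 0.2 = 0 (operand ≠ 0)
  ~Q: Gödel ¬ of 0.2 = 0 (operand ≠ 0)
  (R /\ ~Q) = min(0.4, 0) = 0
  ((R /\ ~Q) \/ Q) = max(0, 0.2) = 0.2
  (~Q \/ ((R /\ ~Q) \/ Q)) = max(0, 0.2) = 0.2
  ~R: Gödel ¬ of 0.4 = 0 (operand ≠ 0)
  ~Q: Gödel ¬ of 0.2 = 0 (operand ≠ 0)
  (~R \/ ~Q) = max(0, 0) = 0
  ((~Q \/ ((R /\ ~Q) \/ Q)) \/ (~R \/ ~Q)) = max(0.2, 0) = 0.2
  Gödel value = 0.2
Łukasiewicz evaluation:
  ~Q: Łukasiewicz ¬ gives 1 − 0.2 = 0.8
  ~Q: Łukasiewicz ¬ gives 1 − 0.2 = 0.8
  (R /\ ~Q) = min(0.4, 0.8) = 0.4
  ((R /\ ~Q) \/ Q) = max(0.4, 0.2) = 0.4
  (~Q \/ ((R /\ ~Q) \/ Q)) = max(0.8, 0.4) = 0.8
  ~R: Łukasiewicz ¬ gives 1 − 0.4 = 0.6
  ~Q: Łukasiewicz ¬ gives 1 − 0.2 = 0.8
  (~R \/ ~Q) = max(0.6, 0.8) = 0.8
  ((~Q \/ ((R /\ ~Q) \/ Q)) \/ (~R \/ ~Q)) = max(0.8, 0.8) = 0.8
  Łukasiewicz value = 0.8
Difference: 0.2 − 0.8 = -0.60

-0.60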